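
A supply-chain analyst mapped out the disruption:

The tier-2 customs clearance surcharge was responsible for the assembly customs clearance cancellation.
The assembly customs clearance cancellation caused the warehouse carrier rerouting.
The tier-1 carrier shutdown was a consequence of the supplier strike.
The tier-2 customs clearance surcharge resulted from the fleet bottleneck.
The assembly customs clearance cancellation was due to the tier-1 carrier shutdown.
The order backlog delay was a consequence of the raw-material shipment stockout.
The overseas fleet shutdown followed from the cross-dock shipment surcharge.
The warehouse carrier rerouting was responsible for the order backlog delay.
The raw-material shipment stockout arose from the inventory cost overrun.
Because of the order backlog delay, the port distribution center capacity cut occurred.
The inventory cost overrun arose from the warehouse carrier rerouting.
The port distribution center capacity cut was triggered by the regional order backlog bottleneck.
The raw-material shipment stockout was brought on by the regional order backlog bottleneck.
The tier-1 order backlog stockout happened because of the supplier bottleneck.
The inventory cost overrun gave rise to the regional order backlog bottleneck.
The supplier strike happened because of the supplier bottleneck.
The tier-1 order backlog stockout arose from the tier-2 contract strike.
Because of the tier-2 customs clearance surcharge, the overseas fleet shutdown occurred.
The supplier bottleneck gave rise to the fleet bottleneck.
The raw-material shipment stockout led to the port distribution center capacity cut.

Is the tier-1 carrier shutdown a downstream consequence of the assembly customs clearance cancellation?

No

The assembly customs clearance cancellation leads to the warehouse carrier rerouting, the inventory cost overrun, the regional order backlog bottleneck, the raw-material shipment stockout, the order backlog delay, the port distribution center capacity cut; the tier-1 carrier shutdown is not among them.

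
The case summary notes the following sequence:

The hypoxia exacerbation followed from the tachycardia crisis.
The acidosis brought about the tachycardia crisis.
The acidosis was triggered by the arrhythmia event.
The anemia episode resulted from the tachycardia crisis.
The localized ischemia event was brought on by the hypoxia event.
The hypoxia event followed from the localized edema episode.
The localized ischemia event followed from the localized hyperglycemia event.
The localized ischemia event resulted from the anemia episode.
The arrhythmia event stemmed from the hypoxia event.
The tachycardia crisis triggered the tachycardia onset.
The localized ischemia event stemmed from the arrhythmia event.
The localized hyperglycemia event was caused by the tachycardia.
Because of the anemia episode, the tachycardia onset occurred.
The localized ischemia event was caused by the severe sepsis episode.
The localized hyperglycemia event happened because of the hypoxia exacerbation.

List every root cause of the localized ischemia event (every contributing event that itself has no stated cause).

the localized edema episode, the severe sepsis episode, the tachycardia

Tracing upstream from the localized ischemia event: the localized ischemia event ← the localized hyperglycemia event ← the tachycardia.
A separate upstream branch: the localized ischemia event ← the hypoxia event ← the localized edema episode.
A separate upstream branch: the localized ischemia event ← the severe sepsis episode.
Each of those chain origins has no stated cause.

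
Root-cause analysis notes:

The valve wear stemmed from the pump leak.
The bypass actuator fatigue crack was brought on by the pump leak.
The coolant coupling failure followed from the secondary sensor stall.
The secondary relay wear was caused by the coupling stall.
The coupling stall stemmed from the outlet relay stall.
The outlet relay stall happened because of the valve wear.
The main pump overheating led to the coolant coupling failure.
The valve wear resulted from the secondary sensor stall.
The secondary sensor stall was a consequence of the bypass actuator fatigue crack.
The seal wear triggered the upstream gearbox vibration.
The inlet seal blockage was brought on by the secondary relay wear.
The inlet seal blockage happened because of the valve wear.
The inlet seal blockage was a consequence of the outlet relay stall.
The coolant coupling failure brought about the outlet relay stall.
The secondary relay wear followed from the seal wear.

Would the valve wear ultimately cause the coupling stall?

There is a causal chain: the valve wear → the outlet relay stall → the coupling stall.

Yes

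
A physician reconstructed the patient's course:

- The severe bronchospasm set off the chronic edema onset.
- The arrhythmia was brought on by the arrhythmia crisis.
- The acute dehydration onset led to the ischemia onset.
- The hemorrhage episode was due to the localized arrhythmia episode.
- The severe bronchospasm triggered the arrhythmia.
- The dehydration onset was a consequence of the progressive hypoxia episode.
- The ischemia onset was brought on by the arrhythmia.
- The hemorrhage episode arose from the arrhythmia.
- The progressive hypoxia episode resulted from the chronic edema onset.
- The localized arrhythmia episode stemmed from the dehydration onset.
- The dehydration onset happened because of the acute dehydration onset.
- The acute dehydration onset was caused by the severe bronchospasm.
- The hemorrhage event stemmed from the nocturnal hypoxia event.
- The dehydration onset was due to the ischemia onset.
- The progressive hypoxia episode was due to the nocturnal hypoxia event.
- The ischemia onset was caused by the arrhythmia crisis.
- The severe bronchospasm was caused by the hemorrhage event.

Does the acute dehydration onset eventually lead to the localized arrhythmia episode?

Yes

There is a causal chain: the acute dehydration onset → the dehydration onset → the localized arrhythmia episode.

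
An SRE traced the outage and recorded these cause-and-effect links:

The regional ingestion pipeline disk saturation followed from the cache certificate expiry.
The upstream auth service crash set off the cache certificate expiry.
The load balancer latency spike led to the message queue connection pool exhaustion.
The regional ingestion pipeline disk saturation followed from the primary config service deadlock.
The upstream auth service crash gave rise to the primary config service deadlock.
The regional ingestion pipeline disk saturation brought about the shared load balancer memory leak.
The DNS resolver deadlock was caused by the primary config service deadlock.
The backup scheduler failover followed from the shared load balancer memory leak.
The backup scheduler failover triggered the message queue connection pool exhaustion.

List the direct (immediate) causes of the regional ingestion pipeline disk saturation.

Upstream contributors include the upstream auth service crash, but only the cache certificate expiry, the primary config service deadlock feed directly into the regional ingestion pipeline disk saturation.

the cache certificate expiry, the primary config service deadlock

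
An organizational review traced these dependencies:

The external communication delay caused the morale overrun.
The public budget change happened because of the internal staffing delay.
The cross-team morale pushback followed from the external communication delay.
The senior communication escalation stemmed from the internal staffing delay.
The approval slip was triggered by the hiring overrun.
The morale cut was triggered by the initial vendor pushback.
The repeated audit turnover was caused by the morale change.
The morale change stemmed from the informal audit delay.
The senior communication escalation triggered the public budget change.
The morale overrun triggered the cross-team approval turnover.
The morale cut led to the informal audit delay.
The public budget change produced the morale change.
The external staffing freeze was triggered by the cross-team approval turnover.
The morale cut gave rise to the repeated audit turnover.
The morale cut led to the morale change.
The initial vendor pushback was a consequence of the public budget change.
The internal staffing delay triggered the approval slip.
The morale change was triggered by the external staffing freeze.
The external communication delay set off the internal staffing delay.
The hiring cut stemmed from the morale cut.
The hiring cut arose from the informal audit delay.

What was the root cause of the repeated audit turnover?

the external communication delay

Tracing upstream from the repeated audit turnover: the repeated audit turnover ← the morale change ← the public budget change ← the internal staffing delay ← the external communication delay.
The external communication delay has no stated cause, so it is the root.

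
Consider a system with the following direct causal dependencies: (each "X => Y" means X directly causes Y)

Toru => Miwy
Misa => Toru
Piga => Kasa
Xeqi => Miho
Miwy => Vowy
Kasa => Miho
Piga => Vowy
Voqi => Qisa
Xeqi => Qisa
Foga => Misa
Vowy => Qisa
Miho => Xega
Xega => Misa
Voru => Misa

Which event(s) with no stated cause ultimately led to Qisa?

Foga, Piga, Voqi, Voru, Xeqi

Tracing upstream from Qisa: Qisa ← Vowy ← Piga.
A separate upstream branch: Qisa ← Xeqi.
A separate upstream branch: Qisa ← Vowy ← Miwy ← Toru ← Misa ← Foga.
A separate upstream branch: Qisa ← Vowy ← Miwy ← Toru ← Misa ← Voru.
A separate upstream branch: Qisa ← Voqi.
Each of those chain origins has no stated cause.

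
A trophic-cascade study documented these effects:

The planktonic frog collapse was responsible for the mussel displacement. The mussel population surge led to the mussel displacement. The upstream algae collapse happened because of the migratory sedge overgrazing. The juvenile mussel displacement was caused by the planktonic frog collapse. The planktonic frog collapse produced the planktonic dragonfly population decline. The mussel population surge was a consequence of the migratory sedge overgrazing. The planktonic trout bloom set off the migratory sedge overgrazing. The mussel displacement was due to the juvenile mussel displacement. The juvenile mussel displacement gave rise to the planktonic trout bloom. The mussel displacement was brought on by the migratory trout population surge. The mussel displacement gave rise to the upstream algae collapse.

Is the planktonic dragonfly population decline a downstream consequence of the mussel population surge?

No

The mussel population surge leads to the mussel displacement, the upstream algae collapse; the planktonic dragonfly population decline is not among them.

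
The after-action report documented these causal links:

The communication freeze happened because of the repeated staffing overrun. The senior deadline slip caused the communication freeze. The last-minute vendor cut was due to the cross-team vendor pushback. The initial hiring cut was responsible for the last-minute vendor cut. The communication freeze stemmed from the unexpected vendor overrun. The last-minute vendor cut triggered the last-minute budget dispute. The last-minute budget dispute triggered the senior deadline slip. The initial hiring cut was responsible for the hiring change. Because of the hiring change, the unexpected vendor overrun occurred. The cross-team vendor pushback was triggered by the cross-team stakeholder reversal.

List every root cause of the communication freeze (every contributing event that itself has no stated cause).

the cross-team stakeholder reversal, the initial hiring cut, the repeated staffing overrun

Tracing upstream from the communication freeze: the communication freeze ← the senior deadline slip ← the last-minute budget dispute ← the last-minute vendor cut ← the cross-team vendor pushback ← the cross-team stakeholder reversal.
A separate upstream branch: the communication freeze ← the unexpected vendor overrun ← the hiring change ← the initial hiring cut.
A separate upstream branch: the communication freeze ← the repeated staffing overrun.
Each of those chain origins has no stated cause.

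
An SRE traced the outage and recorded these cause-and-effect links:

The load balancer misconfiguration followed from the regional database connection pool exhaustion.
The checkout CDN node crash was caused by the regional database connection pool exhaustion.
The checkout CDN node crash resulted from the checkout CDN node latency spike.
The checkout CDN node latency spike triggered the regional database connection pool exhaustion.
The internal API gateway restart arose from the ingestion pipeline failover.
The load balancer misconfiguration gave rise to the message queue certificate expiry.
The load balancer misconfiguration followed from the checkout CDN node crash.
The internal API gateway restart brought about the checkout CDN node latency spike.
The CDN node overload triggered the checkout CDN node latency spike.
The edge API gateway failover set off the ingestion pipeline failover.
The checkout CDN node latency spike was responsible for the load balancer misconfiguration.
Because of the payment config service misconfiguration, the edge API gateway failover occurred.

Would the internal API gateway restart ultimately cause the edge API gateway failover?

No

The internal API gateway restart leads to the checkout CDN node latency spike, the regional database connection pool exhaustion, the checkout CDN node crash, the load balancer misconfiguration, the message queue certificate expiry; the edge API gateway failover is not among them.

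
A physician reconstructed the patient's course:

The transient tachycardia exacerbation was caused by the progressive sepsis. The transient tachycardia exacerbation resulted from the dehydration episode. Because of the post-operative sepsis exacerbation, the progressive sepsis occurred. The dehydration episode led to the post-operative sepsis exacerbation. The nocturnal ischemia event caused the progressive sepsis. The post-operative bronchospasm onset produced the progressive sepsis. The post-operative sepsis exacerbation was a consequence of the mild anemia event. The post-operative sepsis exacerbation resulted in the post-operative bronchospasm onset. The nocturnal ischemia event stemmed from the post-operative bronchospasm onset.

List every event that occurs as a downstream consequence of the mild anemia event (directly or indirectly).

the nocturnal ischemia event, the post-operative bronchospasm onset, the post-operative sepsis exacerbation, the progressive sepsis, the transient tachycardia exacerbation

Direct effects: the post-operative sepsis exacerbation.
2 steps out: the post-operative bronchospasm onset, the progressive sepsis.
3 steps out: the nocturnal ischemia event, the transient tachycardia exacerbation.
Not reachable from it: the dehydration episode.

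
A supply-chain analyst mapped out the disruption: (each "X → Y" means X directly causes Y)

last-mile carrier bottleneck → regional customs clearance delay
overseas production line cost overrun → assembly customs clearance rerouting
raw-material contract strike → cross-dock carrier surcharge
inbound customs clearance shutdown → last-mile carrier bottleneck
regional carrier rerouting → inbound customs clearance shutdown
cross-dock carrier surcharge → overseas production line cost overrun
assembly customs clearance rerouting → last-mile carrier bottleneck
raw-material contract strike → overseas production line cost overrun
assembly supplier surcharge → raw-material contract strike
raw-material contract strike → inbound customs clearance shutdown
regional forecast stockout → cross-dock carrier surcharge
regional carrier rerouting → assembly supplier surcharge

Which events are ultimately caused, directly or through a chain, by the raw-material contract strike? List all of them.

the assembly customs clearance rerouting, the cross-dock carrier surcharge, the inbound customs clearance shutdown, the last-mile carrier bottleneck, the overseas production line cost overrun, the regional customs clearance delay

Direct effects: the cross-dock carrier surcharge, the inbound customs clearance shutdown, the overseas production line cost overrun.
2 steps out: the assembly customs clearance rerouting, the last-mile carrier bottleneck.
3 steps out: the regional customs clearance delay.
Not reachable from it: the regional carrier rerouting, the assembly supplier surcharge, the regional forecast stockout.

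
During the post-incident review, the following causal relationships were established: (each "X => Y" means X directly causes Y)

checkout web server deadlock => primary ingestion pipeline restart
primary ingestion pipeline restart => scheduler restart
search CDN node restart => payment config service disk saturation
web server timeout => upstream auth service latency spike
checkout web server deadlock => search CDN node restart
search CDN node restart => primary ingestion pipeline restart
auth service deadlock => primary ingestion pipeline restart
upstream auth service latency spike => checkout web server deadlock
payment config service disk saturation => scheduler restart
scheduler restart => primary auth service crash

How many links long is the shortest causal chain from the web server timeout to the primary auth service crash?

5

Shortest chain: the web server timeout → the upstream auth service latency spike → the checkout web server deadlock → the primary ingestion pipeline restart → the scheduler restart → the primary auth service crash.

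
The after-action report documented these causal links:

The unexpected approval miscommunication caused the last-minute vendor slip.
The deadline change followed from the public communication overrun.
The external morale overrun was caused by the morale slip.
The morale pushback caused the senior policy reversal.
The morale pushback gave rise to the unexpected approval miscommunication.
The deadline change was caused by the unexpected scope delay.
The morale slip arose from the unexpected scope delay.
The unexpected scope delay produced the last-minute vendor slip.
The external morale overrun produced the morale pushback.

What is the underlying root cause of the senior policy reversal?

Tracing upstream from the senior policy reversal: the senior policy reversal ← the morale pushback ← the external morale overrun ← the morale slip ← the unexpected scope delay.
The unexpected scope delay has no stated cause, so it is the root.

the unexpected scope delay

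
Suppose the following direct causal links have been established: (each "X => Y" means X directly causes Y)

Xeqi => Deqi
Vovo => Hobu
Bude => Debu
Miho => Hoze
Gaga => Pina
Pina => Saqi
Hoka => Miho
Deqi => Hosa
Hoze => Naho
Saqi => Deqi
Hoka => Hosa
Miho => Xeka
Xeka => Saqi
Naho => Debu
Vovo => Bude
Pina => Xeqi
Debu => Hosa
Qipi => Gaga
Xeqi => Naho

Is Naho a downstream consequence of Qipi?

There is a causal chain: Qipi → Gaga → Pina → Xeqi → Naho.

Yes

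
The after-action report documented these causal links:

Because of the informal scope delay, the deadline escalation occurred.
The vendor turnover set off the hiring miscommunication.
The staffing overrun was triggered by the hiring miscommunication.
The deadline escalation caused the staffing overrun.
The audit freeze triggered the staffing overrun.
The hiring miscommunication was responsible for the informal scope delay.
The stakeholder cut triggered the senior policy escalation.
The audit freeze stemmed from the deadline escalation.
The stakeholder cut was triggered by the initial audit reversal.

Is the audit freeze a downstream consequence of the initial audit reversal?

The initial audit reversal leads to the stakeholder cut, the senior policy escalation; the audit freeze is not among them.

No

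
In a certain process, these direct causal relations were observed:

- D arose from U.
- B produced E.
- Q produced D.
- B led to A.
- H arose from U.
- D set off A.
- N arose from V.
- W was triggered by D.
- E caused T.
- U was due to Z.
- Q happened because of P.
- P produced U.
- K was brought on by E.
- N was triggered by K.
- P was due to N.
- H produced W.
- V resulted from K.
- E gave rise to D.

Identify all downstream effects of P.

Direct effects: Q, U.
2 steps out: D, H.
3 steps out: W, A.
Not reachable from it: B, E, T, Z, K, V, N.

A, D, H, Q, U, W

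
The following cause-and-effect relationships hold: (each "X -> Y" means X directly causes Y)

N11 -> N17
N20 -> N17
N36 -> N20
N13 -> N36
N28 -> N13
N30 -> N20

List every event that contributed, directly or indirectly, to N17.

N11, N13, N20, N28, N30, N36

Immediate causes of N17: N11, N20.
Further upstream: N30, N28, N13, N36.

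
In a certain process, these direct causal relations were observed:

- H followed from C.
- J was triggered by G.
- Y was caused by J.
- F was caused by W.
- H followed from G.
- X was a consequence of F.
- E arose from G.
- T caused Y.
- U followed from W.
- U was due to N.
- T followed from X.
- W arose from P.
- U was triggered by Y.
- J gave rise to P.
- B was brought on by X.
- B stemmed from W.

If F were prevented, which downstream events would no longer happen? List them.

T, X

Downstream of F: X, T, B, Y, U.
Of those, still caused via another path: B, Y, U.
The remainder have no surviving cause.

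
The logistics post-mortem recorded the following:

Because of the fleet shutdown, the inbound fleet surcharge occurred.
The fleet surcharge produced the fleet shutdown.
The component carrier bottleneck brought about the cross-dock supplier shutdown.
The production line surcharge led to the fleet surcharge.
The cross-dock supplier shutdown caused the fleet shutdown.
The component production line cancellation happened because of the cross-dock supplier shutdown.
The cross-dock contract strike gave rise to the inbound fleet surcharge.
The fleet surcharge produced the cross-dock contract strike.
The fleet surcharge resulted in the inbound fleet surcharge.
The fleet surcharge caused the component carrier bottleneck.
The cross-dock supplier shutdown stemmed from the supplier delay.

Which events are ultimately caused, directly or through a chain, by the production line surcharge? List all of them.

the component carrier bottleneck, the component production line cancellation, the cross-dock contract strike, the cross-dock supplier shutdown, the fleet shutdown, the fleet surcharge, the inbound fleet surcharge

Direct effects: the fleet surcharge.
2 steps out: the component carrier bottleneck, the fleet shutdown, the cross-dock contract strike, the inbound fleet surcharge.
3 steps out: the cross-dock supplier shutdown.
4 steps out: the component production line cancellation.
Not reachable from it: the supplier delay.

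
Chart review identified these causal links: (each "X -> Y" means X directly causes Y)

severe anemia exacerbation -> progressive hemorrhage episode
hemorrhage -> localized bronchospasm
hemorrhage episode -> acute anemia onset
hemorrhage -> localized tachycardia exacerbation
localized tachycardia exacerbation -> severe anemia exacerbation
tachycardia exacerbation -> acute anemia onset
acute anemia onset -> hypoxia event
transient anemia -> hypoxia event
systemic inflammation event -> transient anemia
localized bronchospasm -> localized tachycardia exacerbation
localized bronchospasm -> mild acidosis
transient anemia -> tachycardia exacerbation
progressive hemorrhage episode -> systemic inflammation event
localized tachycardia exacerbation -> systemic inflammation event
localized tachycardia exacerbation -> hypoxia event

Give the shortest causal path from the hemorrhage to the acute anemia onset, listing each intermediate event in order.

the hemorrhage → the localized tachycardia exacerbation
the localized tachycardia exacerbation → the systemic inflammation event
the systemic inflammation event → the transient anemia
the transient anemia → the tachycardia exacerbation
the tachycardia exacerbation → the acute anemia onset
Length: 5 steps.

the hemorrhage → the localized tachycardia exacerbation → the systemic inflammation event → the transient anemia → the tachycardia exacerbation → the acute anemia onset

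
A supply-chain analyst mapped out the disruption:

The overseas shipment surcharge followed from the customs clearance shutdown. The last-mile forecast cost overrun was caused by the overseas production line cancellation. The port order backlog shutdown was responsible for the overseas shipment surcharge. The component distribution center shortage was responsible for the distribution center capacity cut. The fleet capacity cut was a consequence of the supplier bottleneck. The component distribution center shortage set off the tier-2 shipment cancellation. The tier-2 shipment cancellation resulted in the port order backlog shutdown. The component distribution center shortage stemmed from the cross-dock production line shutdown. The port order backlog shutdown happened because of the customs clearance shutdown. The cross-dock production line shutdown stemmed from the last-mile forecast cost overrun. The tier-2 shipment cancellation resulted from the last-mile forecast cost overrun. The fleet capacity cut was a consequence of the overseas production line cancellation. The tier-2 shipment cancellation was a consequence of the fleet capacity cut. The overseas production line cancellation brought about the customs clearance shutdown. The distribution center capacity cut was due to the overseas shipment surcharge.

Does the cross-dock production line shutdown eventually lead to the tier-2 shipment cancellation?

There is a causal chain: the cross-dock production line shutdown → the component distribution center shortage → the tier-2 shipment cancellation.

Yes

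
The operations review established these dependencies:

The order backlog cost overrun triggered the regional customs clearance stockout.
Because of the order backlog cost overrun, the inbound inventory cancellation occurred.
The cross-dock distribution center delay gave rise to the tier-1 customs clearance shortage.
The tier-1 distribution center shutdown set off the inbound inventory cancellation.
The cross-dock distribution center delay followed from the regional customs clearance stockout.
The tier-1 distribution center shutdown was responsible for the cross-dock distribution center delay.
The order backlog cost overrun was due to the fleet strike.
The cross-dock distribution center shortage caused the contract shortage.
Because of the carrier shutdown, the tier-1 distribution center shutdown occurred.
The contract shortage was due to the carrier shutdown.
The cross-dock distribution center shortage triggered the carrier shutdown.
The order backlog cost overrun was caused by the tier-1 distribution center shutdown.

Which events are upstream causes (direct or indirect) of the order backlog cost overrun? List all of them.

Immediate causes of the order backlog cost overrun: the tier-1 distribution center shutdown, the fleet strike.
Further upstream: the cross-dock distribution center shortage, the carrier shutdown.

the carrier shutdown, the cross-dock distribution center shortage, the fleet strike, the tier-1 distribution center shutdown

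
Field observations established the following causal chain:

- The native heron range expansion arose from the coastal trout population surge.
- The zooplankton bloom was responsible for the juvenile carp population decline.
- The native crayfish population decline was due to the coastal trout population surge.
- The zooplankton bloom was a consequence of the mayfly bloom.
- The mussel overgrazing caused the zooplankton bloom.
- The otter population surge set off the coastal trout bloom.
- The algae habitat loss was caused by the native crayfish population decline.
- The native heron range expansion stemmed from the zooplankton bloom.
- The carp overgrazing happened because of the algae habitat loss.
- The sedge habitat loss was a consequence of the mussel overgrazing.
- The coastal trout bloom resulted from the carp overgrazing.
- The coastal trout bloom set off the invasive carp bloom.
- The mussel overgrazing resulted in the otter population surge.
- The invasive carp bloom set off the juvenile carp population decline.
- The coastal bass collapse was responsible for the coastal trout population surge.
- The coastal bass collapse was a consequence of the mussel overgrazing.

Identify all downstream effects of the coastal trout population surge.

the algae habitat loss, the carp overgrazing, the coastal trout bloom, the invasive carp bloom, the juvenile carp population decline, the native crayfish population decline, the native heron range expansion

Direct effects: the native crayfish population decline, the native heron range expansion.
2 steps out: the algae habitat loss.
3 steps out: the carp overgrazing.
4 steps out: the coastal trout bloom.
5 steps out: the invasive carp bloom.
6 steps out: the juvenile carp population decline.
Not reachable from it: the mussel overgrazing, the coastal bass collapse, the otter population surge, the zooplankton bloom, the sedge habitat loss, the mayfly bloom.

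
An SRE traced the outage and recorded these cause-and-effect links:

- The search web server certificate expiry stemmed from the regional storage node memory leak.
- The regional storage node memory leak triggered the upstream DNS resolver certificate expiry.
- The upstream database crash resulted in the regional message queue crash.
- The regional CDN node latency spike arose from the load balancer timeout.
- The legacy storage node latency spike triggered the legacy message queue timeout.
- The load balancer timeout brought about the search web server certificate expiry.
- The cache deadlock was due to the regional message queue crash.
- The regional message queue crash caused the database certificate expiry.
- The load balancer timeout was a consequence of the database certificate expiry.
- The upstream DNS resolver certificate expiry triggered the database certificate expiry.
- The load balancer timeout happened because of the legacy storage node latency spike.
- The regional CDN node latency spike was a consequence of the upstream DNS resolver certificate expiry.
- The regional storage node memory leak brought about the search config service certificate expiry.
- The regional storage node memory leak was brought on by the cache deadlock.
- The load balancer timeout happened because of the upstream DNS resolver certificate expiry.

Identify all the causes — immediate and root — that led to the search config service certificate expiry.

the cache deadlock, the regional message queue crash, the regional storage node memory leak, the upstream database crash

Immediate cause of the search config service certificate expiry: the regional storage node memory leak.
Further upstream: the upstream database crash, the regional message queue crash, the cache deadlock.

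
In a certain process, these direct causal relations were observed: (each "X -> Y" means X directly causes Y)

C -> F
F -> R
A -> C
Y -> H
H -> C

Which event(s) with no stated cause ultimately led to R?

A, Y

Tracing upstream from R: R ← F ← C ← H ← Y.
A separate upstream branch: R ← F ← C ← A.
Each of those chain origins has no stated cause.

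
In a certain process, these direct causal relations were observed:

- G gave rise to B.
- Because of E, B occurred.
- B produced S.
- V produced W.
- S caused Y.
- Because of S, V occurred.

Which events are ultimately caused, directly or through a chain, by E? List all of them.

B, S, V, W, Y

Direct effects: B.
2 steps out: S.
3 steps out: Y, V.
4 steps out: W.
Not reachable from it: G.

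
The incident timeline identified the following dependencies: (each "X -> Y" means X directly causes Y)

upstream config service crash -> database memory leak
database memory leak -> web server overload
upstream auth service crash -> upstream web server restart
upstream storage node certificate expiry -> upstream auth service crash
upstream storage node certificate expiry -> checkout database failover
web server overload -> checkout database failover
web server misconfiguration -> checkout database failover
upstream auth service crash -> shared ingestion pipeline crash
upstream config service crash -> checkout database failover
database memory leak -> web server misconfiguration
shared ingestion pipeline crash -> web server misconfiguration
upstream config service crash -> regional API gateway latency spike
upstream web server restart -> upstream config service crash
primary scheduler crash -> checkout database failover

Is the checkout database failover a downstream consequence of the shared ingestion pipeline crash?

Yes

There is a causal chain: the shared ingestion pipeline crash → the web server misconfiguration → the checkout database failover.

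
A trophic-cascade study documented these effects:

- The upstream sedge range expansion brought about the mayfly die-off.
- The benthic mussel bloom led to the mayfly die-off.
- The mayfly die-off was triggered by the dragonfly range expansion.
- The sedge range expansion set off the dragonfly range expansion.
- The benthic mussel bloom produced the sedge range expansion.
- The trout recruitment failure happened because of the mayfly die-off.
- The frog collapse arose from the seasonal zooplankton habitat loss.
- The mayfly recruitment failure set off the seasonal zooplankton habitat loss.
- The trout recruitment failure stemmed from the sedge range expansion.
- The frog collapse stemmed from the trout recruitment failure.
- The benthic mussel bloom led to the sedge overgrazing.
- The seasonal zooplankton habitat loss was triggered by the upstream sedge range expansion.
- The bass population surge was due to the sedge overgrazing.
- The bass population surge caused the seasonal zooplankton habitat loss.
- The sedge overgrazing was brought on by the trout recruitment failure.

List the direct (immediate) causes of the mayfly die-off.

the benthic mussel bloom, the dragonfly range expansion, the upstream sedge range expansion

Upstream contributors include the sedge range expansion, but only the benthic mussel bloom, the dragonfly range expansion, the upstream sedge range expansion feed directly into the mayfly die-off.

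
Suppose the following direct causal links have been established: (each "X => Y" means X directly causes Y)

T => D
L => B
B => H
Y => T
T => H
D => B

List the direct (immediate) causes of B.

D, L

Upstream contributors include Y, T, but only D, L feed directly into B.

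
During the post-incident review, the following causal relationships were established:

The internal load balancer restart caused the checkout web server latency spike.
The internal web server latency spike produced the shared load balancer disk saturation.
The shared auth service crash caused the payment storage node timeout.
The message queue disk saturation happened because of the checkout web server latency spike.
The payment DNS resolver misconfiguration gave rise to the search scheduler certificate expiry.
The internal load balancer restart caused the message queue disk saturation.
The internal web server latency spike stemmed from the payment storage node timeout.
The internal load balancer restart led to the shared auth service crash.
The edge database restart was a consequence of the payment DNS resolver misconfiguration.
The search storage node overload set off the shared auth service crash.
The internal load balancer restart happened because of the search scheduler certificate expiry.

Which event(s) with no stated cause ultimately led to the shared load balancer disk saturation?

the payment DNS resolver misconfiguration, the search storage node overload

Tracing upstream from the shared load balancer disk saturation: the shared load balancer disk saturation ← the internal web server latency spike ← the payment storage node timeout ← the shared auth service crash ← the search storage node overload.
A separate upstream branch: the shared load balancer disk saturation ← the internal web server latency spike ← the payment storage node timeout ← the shared auth service crash ← the internal load balancer restart ← the search scheduler certificate expiry ← the payment DNS resolver misconfiguration.
Each of those chain origins has no stated cause.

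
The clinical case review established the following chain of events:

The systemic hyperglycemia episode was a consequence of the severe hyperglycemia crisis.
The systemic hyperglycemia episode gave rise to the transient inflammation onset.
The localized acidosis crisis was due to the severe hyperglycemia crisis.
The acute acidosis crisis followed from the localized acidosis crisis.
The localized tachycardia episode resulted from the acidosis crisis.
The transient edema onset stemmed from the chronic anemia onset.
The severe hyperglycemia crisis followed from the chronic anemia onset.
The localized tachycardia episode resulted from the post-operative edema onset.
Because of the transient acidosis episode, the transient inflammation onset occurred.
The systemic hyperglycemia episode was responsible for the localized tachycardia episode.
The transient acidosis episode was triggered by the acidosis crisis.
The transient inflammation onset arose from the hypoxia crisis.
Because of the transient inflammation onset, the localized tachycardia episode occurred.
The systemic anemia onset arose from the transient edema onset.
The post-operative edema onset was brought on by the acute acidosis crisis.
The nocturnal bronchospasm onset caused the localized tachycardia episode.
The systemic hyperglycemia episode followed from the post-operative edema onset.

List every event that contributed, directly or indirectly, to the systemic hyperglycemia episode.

the acute acidosis crisis, the chronic anemia onset, the localized acidosis crisis, the post-operative edema onset, the severe hyperglycemia crisis

Immediate causes of the systemic hyperglycemia episode: the severe hyperglycemia crisis, the post-operative edema onset.
Further upstream: the chronic anemia onset, the localized acidosis crisis, the acute acidosis crisis.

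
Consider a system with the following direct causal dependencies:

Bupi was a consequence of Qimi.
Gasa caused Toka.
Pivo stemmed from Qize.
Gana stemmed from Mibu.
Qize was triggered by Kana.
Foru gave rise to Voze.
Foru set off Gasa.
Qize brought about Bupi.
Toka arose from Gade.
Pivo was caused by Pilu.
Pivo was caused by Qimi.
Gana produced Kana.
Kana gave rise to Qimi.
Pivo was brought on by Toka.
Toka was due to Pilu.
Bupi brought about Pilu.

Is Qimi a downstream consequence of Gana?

There is a causal chain: Gana → Kana → Qimi.

Yes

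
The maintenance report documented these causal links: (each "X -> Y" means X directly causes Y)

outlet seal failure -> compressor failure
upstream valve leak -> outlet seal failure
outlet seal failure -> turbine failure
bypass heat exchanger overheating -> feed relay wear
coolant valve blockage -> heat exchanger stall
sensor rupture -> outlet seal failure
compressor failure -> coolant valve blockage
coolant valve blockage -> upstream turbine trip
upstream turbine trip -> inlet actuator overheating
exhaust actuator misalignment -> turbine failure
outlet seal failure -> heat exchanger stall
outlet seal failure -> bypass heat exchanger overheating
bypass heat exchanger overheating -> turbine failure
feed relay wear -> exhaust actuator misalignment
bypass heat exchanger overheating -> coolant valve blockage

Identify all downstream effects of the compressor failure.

Direct effects: the coolant valve blockage.
2 steps out: the upstream turbine trip, the heat exchanger stall.
3 steps out: the inlet actuator overheating.
Not reachable from it: the sensor rupture, the outlet seal failure, the bypass heat exchanger overheating, the feed relay wear, the exhaust actuator misalignment, the turbine failure, the upstream valve leak.

the coolant valve blockage, the heat exchanger stall, the inlet actuator overheating, the upstream turbine trip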